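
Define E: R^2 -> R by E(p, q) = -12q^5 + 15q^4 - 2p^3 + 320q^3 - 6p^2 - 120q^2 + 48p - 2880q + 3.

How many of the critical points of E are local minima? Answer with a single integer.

E separates as a function of p plus a function of q, so ∇E=0 decouples.
∂E/∂p = -6(p - 2)(p + 4) = 0 at p ∈ {-4, 2}; ∂E/∂q = -60(q - 4)(q - 2)(q + 2)(q + 3) = 0 at q ∈ {-3, -2, 2, 4}.
The Hessian is diagonal: diag(E_pp, E_qq). Second derivatives: E_pp(-4)=36, E_pp(2)=-36; E_qq(-3)=2100, E_qq(-2)=-1440, E_qq(2)=2400, E_qq(4)=-5040.
Local minima occur where both diagonal entries positive: (-4, -3), (-4, 2). Count: 2.

2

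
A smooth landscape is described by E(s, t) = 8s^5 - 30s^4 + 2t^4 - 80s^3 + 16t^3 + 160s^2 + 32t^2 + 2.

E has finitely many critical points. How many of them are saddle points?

E separates as a function of s plus a function of t, so ∇E=0 decouples.
∂E/∂s = 40s(s - 4)(s - 1)(s + 2) = 0 at s ∈ {-2, 0, 1, 4}; ∂E/∂t = 8t(t + 2)(t + 4) = 0 at t ∈ {-4, -2, 0}.
The Hessian is diagonal: diag(E_ss, E_tt). Second derivatives: E_ss(-2)=-1440, E_ss(0)=320, E_ss(1)=-360, E_ss(4)=2880; E_tt(-4)=64, E_tt(-2)=-32, E_tt(0)=64.
Saddle points occur where the two diagonal entries have opposite signs: (-2, -4), (-2, 0), (0, -2), (1, -4), (1, 0), (4, -2). Count: 6.

6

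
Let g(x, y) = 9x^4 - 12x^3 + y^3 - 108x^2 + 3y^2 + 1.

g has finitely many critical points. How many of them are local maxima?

g separates as a function of x plus a function of y, so ∇g=0 decouples.
∂g/∂x = 36x(x - 3)(x + 2) = 0 at x ∈ {-2, 0, 3}; ∂g/∂y = 3y(y + 2) = 0 at y ∈ {-2, 0}.
The Hessian is diagonal: diag(g_xx, g_yy). Second derivatives: g_xx(-2)=360, g_xx(0)=-216, g_xx(3)=540; g_yy(-2)=-6, g_yy(0)=6.
Local maxima occur where both diagonal entries negative: (0, -2). Count: 1.

1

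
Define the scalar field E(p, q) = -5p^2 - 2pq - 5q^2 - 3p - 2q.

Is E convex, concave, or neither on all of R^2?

E is quadratic, so its Hessian is the constant matrix H = [[-10, -2], [-2, -10]].
det(H) = 96, tr(H) = -20.
det(H) > 0 and tr(H) < 0, so H is negative definite everywhere: concave.

concave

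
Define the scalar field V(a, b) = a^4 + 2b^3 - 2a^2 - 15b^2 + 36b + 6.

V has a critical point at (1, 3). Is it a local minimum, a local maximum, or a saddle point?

The mixed partial ∂²V/∂a∂b is 0, so the Hessian at any point is diag(V_aa, V_bb) = diag(4(3a^2 - 1), 6(2b - 5)).
At (1, 3): H = diag(8, 6).
Both eigenvalues are positive, so H is positive definite: a local minimum.

local minimum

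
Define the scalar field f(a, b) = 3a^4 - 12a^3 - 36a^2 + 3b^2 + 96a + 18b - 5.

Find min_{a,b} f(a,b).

f(a,b) separates as P(a) + Q(b) − 5, so its minimum is min P + min Q − 5.
P'(a) = 12(a - 4)(a - 1)(a + 2) vanishes at a ∈ {-2, 1, 4}; Q'(b) = 6b + 18 vanishes at b ∈ {-3}.
Local minima of P (where P''>0): P(-2)=-192, P(4)=-192. Local minima of Q: Q(-3)=-27.
So the global minimum of f is P(-2) + Q(-3) − 5 = -192 − 27 − 5 = -224, attained at (-2, -3).

-224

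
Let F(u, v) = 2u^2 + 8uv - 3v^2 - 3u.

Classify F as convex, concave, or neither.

neither

F is quadratic, so its Hessian is the constant matrix H = [[4, 8], [8, -6]].
det(H) = -88, tr(H) = -2.
det(H) < 0, so H is indefinite: neither convex nor concave.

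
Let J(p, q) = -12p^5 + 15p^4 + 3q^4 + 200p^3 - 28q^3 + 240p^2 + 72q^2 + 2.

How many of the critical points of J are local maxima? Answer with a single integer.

2

J separates as a function of p plus a function of q, so ∇J=0 decouples.
∂J/∂p = -60p(p - 4)(p + 1)(p + 2) = 0 at p ∈ {-2, -1, 0, 4}; ∂J/∂q = 12q(q - 4)(q - 3) = 0 at q ∈ {0, 3, 4}.
The Hessian is diagonal: diag(J_pp, J_qq). Second derivatives: J_pp(-2)=720, J_pp(-1)=-300, J_pp(0)=480, J_pp(4)=-7200; J_qq(0)=144, J_qq(3)=-36, J_qq(4)=48.
Local maxima occur where both diagonal entries negative: (-1, 3), (4, 3). Count: 2.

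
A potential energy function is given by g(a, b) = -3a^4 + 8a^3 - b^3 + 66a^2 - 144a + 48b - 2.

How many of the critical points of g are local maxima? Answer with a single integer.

g separates as a function of a plus a function of b, so ∇g=0 decouples.
∂g/∂a = -12(a - 4)(a - 1)(a + 3) = 0 at a ∈ {-3, 1, 4}; ∂g/∂b = -3(b - 4)(b + 4) = 0 at b ∈ {-4, 4}.
The Hessian is diagonal: diag(g_aa, g_bb). Second derivatives: g_aa(-3)=-336, g_aa(1)=144, g_aa(4)=-252; g_bb(-4)=24, g_bb(4)=-24.
Local maxima occur where both diagonal entries negative: (-3, 4), (4, 4). Count: 2.

2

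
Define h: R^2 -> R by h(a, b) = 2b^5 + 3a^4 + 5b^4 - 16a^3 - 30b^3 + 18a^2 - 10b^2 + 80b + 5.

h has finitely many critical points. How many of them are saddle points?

h separates as a function of a plus a function of b, so ∇h=0 decouples.
∂h/∂a = 12a(a - 3)(a - 1) = 0 at a ∈ {0, 1, 3}; ∂h/∂b = 10(b - 2)(b - 1)(b + 1)(b + 4) = 0 at b ∈ {-4, -1, 1, 2}.
The Hessian is diagonal: diag(h_aa, h_bb). Second derivatives: h_aa(0)=36, h_aa(1)=-24, h_aa(3)=72; h_bb(-4)=-900, h_bb(-1)=180, h_bb(1)=-100, h_bb(2)=180.
Saddle points occur where the two diagonal entries have opposite signs: (0, -4), (0, 1), (1, -1), (1, 2), (3, -4), (3, 1). Count: 6.

6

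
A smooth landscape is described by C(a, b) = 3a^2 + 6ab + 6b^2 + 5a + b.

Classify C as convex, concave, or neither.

C is quadratic, so its Hessian is the constant matrix H = [[6, 6], [6, 12]].
det(H) = 36, tr(H) = 18.
det(H) > 0 and tr(H) > 0, so H is positive definite everywhere: convex.

convex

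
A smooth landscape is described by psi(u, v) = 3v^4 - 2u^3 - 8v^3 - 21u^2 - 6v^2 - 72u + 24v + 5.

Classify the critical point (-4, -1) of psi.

The mixed partial ∂²psi/∂u∂v is 0, so the Hessian at any point is diag(psi_uu, psi_vv) = diag(-6(2u + 7), 12(3v^2 - 4v - 1)).
At (-4, -1): H = diag(6, 72).
Both eigenvalues are positive, so H is positive definite: a local minimum.

local minimum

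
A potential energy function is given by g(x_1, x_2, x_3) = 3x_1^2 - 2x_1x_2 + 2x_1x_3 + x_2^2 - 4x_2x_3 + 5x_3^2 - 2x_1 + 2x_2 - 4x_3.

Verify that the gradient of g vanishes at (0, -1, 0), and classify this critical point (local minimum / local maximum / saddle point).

local minimum

∇g = (6x_1 - 2x_2 + 2x_3 - 2, -2x_1 + 2x_2 - 4x_3 + 2, 2x_1 - 4x_2 + 10x_3 - 4); substituting (0, -1, 0) gives ∇g = (0, 0, 0), so (0, -1, 0) is indeed a critical point.
The Hessian is constant: H = [[6, -2, 2], [-2, 2, -4], [2, -4, 10]].
Leading principal minors: Δ₁ = 6, Δ₂ = 8, Δ₃ = 8.
All leading minors are positive, so H is positive definite: a local minimum.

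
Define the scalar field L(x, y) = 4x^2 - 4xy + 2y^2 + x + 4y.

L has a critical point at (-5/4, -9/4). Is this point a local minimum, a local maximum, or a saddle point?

The Hessian of L is constant: H = [[8, -4], [-4, 4]].
det(H) = 8·4 − (-4)² = 16.
det(H) > 0 and tr(H) = 12 > 0, so H is positive definite and the point is a local minimum.

local minimum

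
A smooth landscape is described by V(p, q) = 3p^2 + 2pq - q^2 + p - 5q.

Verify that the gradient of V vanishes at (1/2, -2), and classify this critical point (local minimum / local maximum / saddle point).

∇V = (6p + 2q + 1, 2p - 2q - 5); substituting (1/2, -2) gives ∇V = (0, 0), so (1/2, -2) is indeed a critical point.
The Hessian of V is constant: H = [[6, 2], [2, -2]].
det(H) = 6·(-2) − 2² = -16.
Since det(H) < 0, H is indefinite and the critical point is a saddle point.

saddle point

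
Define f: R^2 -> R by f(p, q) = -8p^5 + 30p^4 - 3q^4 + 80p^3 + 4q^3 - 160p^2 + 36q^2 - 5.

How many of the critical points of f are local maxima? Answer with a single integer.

f separates as a function of p plus a function of q, so ∇f=0 decouples.
∂f/∂p = -40p(p - 4)(p - 1)(p + 2) = 0 at p ∈ {-2, 0, 1, 4}; ∂f/∂q = -12q(q - 3)(q + 2) = 0 at q ∈ {-2, 0, 3}.
The Hessian is diagonal: diag(f_pp, f_qq). Second derivatives: f_pp(-2)=1440, f_pp(0)=-320, f_pp(1)=360, f_pp(4)=-2880; f_qq(-2)=-120, f_qq(0)=72, f_qq(3)=-180.
Local maxima occur where both diagonal entries negative: (0, -2), (0, 3), (4, -2), (4, 3). Count: 4.

4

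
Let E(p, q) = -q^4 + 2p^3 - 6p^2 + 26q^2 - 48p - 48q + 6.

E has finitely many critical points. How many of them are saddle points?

E separates as a function of p plus a function of q, so ∇E=0 decouples.
∂E/∂p = 6(p - 4)(p + 2) = 0 at p ∈ {-2, 4}; ∂E/∂q = -4(q - 3)(q - 1)(q + 4) = 0 at q ∈ {-4, 1, 3}.
The Hessian is diagonal: diag(E_pp, E_qq). Second derivatives: E_pp(-2)=-36, E_pp(4)=36; E_qq(-4)=-140, E_qq(1)=40, E_qq(3)=-56.
Saddle points occur where the two diagonal entries have opposite signs: (-2, 1), (4, -4), (4, 3). Count: 3.

3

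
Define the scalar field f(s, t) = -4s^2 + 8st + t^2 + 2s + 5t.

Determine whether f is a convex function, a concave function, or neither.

neither

f is quadratic, so its Hessian is the constant matrix H = [[-8, 8], [8, 2]].
det(H) = -80, tr(H) = -6.
det(H) < 0, so H is indefinite: neither convex nor concave.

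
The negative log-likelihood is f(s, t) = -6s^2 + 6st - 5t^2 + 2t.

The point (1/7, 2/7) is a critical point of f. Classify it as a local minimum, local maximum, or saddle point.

local maximum

The Hessian of f is constant: H = [[-12, 6], [6, -10]].
det(H) = (-12)·(-10) − 6² = 84.
det(H) > 0 and tr(H) = -22 < 0, so H is negative definite and the point is a local maximum.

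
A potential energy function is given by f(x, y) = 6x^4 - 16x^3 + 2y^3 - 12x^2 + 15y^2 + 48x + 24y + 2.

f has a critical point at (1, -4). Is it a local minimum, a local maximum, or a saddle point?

local maximum

The mixed partial ∂²f/∂x∂y is 0, so the Hessian at any point is diag(f_xx, f_yy) = diag(24(3x^2 - 4x - 1), 6(2y + 5)).
At (1, -4): H = diag(-48, -18).
Both eigenvalues are negative, so H is negative definite: a local maximum.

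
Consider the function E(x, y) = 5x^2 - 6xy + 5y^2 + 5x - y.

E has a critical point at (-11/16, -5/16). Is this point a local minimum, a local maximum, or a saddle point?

The Hessian of E is constant: H = [[10, -6], [-6, 10]].
det(H) = 10·10 − (-6)² = 64.
det(H) > 0 and tr(H) = 20 > 0, so H is positive definite and the point is a local minimum.

local minimum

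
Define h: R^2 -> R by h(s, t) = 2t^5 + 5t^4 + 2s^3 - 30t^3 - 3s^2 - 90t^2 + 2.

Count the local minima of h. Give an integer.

2

h separates as a function of s plus a function of t, so ∇h=0 decouples.
∂h/∂s = 6s(s - 1) = 0 at s ∈ {0, 1}; ∂h/∂t = 10t(t - 3)(t + 2)(t + 3) = 0 at t ∈ {-3, -2, 0, 3}.
The Hessian is diagonal: diag(h_ss, h_tt). Second derivatives: h_ss(0)=-6, h_ss(1)=6; h_tt(-3)=-180, h_tt(-2)=100, h_tt(0)=-180, h_tt(3)=900.
Local minima occur where both diagonal entries positive: (1, -2), (1, 3). Count: 2.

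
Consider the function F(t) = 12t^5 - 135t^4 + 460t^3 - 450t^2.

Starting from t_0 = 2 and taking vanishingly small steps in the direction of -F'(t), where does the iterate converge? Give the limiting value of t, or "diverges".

F'(t) = 60t(t - 5)(t - 3)(t - 1), so F'(2) = 360.
Gradient descent moves in the -F' direction, i.e. t is decreasing.
The nearest critical point in that direction is t = 1, where F'' = 480 > 0 (a local minimum). The iterate converges there.

1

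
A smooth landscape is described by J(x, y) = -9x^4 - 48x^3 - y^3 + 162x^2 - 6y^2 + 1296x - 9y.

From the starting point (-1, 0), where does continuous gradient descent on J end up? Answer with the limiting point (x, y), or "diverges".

J is separable, so gradient descent decouples: x follows -∂J/∂x, y follows -∂J/∂y.
∂J/∂x = -36(x - 3)(x + 3)(x + 4); at x=-1 this is 864, so x decreases.
∂J/∂y = -3(y + 1)(y + 3); at y=0 this is -9, so y increases.
The y-coordinate has no critical point in that direction and runs off to infinity.

diverges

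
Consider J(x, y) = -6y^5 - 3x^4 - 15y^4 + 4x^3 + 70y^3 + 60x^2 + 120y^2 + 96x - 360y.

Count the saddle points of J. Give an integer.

J separates as a function of x plus a function of y, so ∇J=0 decouples.
∂J/∂x = -12(x - 4)(x + 1)(x + 2) = 0 at x ∈ {-2, -1, 4}; ∂J/∂y = -30(y - 2)(y - 1)(y + 2)(y + 3) = 0 at y ∈ {-3, -2, 1, 2}.
The Hessian is diagonal: diag(J_xx, J_yy). Second derivatives: J_xx(-2)=-72, J_xx(-1)=60, J_xx(4)=-360; J_yy(-3)=600, J_yy(-2)=-360, J_yy(1)=360, J_yy(2)=-600.
Saddle points occur where the two diagonal entries have opposite signs: (-2, -3), (-2, 1), (-1, -2), (-1, 2), (4, -3), (4, 1). Count: 6.

6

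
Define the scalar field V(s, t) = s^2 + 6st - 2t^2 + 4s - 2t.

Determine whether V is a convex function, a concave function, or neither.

V is quadratic, so its Hessian is the constant matrix H = [[2, 6], [6, -4]].
det(H) = -44, tr(H) = -2.
det(H) < 0, so H is indefinite: neither convex nor concave.

neither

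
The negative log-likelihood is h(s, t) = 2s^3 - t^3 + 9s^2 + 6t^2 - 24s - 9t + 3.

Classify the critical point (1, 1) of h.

The mixed partial ∂²h/∂s∂t is 0, so the Hessian at any point is diag(h_ss, h_tt) = diag(6(2s + 3), 6(-t + 2)).
At (1, 1): H = diag(30, 6).
Both eigenvalues are positive, so H is positive definite: a local minimum.

local minimum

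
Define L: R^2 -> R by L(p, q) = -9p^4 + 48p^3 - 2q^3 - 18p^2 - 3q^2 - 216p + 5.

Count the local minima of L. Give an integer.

L separates as a function of p plus a function of q, so ∇L=0 decouples.
∂L/∂p = -36(p - 3)(p - 2)(p + 1) = 0 at p ∈ {-1, 2, 3}; ∂L/∂q = -6q(q + 1) = 0 at q ∈ {-1, 0}.
The Hessian is diagonal: diag(L_pp, L_qq). Second derivatives: L_pp(-1)=-432, L_pp(2)=108, L_pp(3)=-144; L_qq(-1)=6, L_qq(0)=-6.
Local minima occur where both diagonal entries positive: (2, -1). Count: 1.

1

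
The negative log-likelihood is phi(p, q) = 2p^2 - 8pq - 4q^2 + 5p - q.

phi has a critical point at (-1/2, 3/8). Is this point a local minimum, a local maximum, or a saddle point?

saddle point

The Hessian of phi is constant: H = [[4, -8], [-8, -8]].
det(H) = 4·(-8) − (-8)² = -96.
Since det(H) < 0, H is indefinite and the critical point is a saddle point.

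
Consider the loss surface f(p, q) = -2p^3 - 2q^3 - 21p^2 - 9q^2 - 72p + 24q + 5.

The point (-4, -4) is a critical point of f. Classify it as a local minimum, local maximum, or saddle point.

The mixed partial ∂²f/∂p∂q is 0, so the Hessian at any point is diag(f_pp, f_qq) = diag(-6(2p + 7), -6(2q + 3)).
At (-4, -4): H = diag(6, 30).
Both eigenvalues are positive, so H is positive definite: a local minimum.

local minimum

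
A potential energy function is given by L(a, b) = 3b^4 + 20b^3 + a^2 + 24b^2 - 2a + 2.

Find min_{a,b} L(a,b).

L(a,b) separates as P(a) + Q(b) + 2, so its minimum is min P + min Q + 2.
P'(a) = 2a - 2 vanishes at a ∈ {1}; Q'(b) = 12b(b + 1)(b + 4) vanishes at b ∈ {-4, -1, 0}.
Local minima of P (where P''>0): P(1)=-1. Local minima of Q: Q(-4)=-128, Q(0)=0.
So the global minimum of L is P(1) + Q(-4) + 2 = -1 − 128 + 2 = -127, attained at (1, -4).

-127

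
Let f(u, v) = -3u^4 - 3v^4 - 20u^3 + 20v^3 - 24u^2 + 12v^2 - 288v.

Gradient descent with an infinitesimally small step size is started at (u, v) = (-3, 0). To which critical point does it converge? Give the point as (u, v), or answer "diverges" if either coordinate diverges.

(-1, 3)

f is separable, so gradient descent decouples: u follows -∂f/∂u, v follows -∂f/∂v.
∂f/∂u = -12u(u + 1)(u + 4); at u=-3 this is -72, so u increases.
∂f/∂v = -12(v - 4)(v - 3)(v + 2); at v=0 this is -288, so v increases.
u converges to its nearest critical value -1 (a local min of the u-part); v converges to 3. The iterate converges to (-1, 3).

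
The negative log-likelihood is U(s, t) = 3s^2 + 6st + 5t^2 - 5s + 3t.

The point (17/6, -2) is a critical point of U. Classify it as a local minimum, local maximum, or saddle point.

local minimum

The Hessian of U is constant: H = [[6, 6], [6, 10]].
det(H) = 6·10 − 6² = 24.
det(H) > 0 and tr(H) = 16 > 0, so H is positive definite and the point is a local minimum.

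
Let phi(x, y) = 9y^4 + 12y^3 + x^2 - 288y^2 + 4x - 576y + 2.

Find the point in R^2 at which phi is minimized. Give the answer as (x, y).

phi(x,y) separates as P(x) + Q(y) + 2, so its minimum is min P + min Q + 2.
P'(x) = 2x + 4 vanishes at x ∈ {-2}; Q'(y) = 36(y - 4)(y + 1)(y + 4) vanishes at y ∈ {-4, -1, 4}.
Local minima of P (where P''>0): P(-2)=-4. Local minima of Q: Q(-4)=-768, Q(4)=-3840.
So the global minimum of phi is P(-2) + Q(4) + 2 = -4 − 3840 + 2 = -3842, attained at (-2, 4).

(-2, 4)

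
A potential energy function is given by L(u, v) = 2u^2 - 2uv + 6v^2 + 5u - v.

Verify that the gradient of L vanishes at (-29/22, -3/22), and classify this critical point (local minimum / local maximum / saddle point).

∇L = (4u - 2v + 5, -2u + 12v - 1); substituting (-29/22, -3/22) gives ∇L = (0, 0), so (-29/22, -3/22) is indeed a critical point.
The Hessian of L is constant: H = [[4, -2], [-2, 12]].
det(H) = 4·12 − (-2)² = 44.
det(H) > 0 and tr(H) = 16 > 0, so H is positive definite and the point is a local minimum.

local minimum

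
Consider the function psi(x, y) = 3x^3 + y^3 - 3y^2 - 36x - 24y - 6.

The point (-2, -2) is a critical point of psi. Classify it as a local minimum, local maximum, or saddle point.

The mixed partial ∂²psi/∂x∂y is 0, so the Hessian at any point is diag(psi_xx, psi_yy) = diag(18x, 6(y - 1)).
At (-2, -2): H = diag(-36, -18).
Both eigenvalues are negative, so H is negative definite: a local maximum.

local maximum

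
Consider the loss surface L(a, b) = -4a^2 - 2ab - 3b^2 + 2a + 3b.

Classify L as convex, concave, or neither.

L is quadratic, so its Hessian is the constant matrix H = [[-8, -2], [-2, -6]].
det(H) = 44, tr(H) = -14.
det(H) > 0 and tr(H) < 0, so H is negative definite everywhere: concave.

concave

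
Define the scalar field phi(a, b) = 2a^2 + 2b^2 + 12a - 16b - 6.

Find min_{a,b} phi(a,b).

phi(a,b) separates as P(a) + Q(b) − 6, so its minimum is min P + min Q − 6.
P'(a) = 4a + 12 vanishes at a ∈ {-3}; Q'(b) = 4b - 16 vanishes at b ∈ {4}.
Local minima of P (where P''>0): P(-3)=-18. Local minima of Q: Q(4)=-32.
So the global minimum of phi is P(-3) + Q(4) − 6 = -18 − 32 − 6 = -56, attained at (-3, 4).

-56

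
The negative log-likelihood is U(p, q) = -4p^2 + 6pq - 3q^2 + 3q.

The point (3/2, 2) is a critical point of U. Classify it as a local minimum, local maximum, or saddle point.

The Hessian of U is constant: H = [[-8, 6], [6, -6]].
det(H) = (-8)·(-6) − 6² = 12.
det(H) > 0 and tr(H) = -14 < 0, so H is negative definite and the point is a local maximum.

local maximum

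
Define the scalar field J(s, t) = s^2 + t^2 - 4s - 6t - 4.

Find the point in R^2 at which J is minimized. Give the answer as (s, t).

J(s,t) separates as P(s) + Q(t) − 4, so its minimum is min P + min Q − 4.
P'(s) = 2s - 4 vanishes at s ∈ {2}; Q'(t) = 2(t - 3) vanishes at t ∈ {3}.
Local minima of P (where P''>0): P(2)=-4. Local minima of Q: Q(3)=-9.
So the global minimum of J is P(2) + Q(3) − 4 = -4 − 9 − 4 = -17, attained at (2, 3).

(2, 3)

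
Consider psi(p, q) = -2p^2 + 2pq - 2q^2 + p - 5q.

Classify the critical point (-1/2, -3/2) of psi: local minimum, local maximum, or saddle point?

local maximum

The Hessian of psi is constant: H = [[-4, 2], [2, -4]].
det(H) = (-4)·(-4) − 2² = 12.
det(H) > 0 and tr(H) = -8 < 0, so H is negative definite and the point is a local maximum.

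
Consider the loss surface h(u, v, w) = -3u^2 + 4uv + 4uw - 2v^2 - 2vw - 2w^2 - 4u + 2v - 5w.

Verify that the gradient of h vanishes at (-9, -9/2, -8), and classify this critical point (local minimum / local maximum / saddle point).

∇h = (-6u + 4v + 4w - 4, 4u - 4v - 2w + 2, 4u - 2v - 4w - 5); substituting (-9, -9/2, -8) gives ∇h = (0, 0, 0), so (-9, -9/2, -8) is indeed a critical point.
The Hessian is constant: H = [[-6, 4, 4], [4, -4, -2], [4, -2, -4]].
Leading principal minors: Δ₁ = -6, Δ₂ = 8, Δ₃ = -8.
The minors alternate sign starting negative (−, +, −), so H is negative definite: a local maximum.

local maximum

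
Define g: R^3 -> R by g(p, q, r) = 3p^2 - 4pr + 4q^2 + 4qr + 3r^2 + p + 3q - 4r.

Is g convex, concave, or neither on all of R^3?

g is quadratic, so its Hessian is the constant matrix H = [[6, 0, -4], [0, 8, 4], [-4, 4, 6]].
Leading principal minors: 6, 48, 64.
All positive ⇒ H ≻ 0 ⇒ convex.

convex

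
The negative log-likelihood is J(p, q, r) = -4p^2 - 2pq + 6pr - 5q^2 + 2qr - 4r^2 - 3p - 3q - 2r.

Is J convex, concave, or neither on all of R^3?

concave

J is quadratic, so its Hessian is the constant matrix H = [[-8, -2, 6], [-2, -10, 2], [6, 2, -8]].
Leading principal minors: -8, 76, -264.
Signs alternate −, +, − ⇒ H ≺ 0 ⇒ concave.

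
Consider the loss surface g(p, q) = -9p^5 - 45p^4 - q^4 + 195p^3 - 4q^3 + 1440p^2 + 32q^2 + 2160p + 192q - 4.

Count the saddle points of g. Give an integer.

6

g separates as a function of p plus a function of q, so ∇g=0 decouples.
∂g/∂p = -45(p - 4)(p + 1)(p + 3)(p + 4) = 0 at p ∈ {-4, -3, -1, 4}; ∂g/∂q = -4(q - 4)(q + 3)(q + 4) = 0 at q ∈ {-4, -3, 4}.
The Hessian is diagonal: diag(g_pp, g_qq). Second derivatives: g_pp(-4)=1080, g_pp(-3)=-630, g_pp(-1)=1350, g_pp(4)=-12600; g_qq(-4)=-32, g_qq(-3)=28, g_qq(4)=-224.
Saddle points occur where the two diagonal entries have opposite signs: (-4, -4), (-4, 4), (-3, -3), (-1, -4), (-1, 4), (4, -3). Count: 6.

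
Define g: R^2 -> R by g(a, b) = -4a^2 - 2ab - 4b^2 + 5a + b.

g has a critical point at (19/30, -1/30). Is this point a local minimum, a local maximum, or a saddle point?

local maximum

The Hessian of g is constant: H = [[-8, -2], [-2, -8]].
det(H) = (-8)·(-8) − (-2)² = 60.
det(H) > 0 and tr(H) = -16 < 0, so H is negative definite and the point is a local maximum.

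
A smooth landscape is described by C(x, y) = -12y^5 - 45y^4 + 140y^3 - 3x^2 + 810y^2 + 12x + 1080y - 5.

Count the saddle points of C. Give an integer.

C separates as a function of x plus a function of y, so ∇C=0 decouples.
∂C/∂x = -6(x - 2) = 0 at x ∈ {2}; ∂C/∂y = -60(y - 3)(y + 1)(y + 2)(y + 3) = 0 at y ∈ {-3, -2, -1, 3}.
The Hessian is diagonal: diag(C_xx, C_yy). Second derivatives: C_xx(2)=-6; C_yy(-3)=720, C_yy(-2)=-300, C_yy(-1)=480, C_yy(3)=-7200.
Saddle points occur where the two diagonal entries have opposite signs: (2, -3), (2, -1). Count: 2.

2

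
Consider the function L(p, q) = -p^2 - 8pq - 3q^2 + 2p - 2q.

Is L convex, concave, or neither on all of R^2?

L is quadratic, so its Hessian is the constant matrix H = [[-2, -8], [-8, -6]].
det(H) = -52, tr(H) = -8.
det(H) < 0, so H is indefinite: neither convex nor concave.

neither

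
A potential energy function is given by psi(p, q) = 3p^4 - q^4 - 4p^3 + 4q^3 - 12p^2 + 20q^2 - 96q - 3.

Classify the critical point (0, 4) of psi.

local maximum

The mixed partial ∂²psi/∂p∂q is 0, so the Hessian at any point is diag(psi_pp, psi_qq) = diag(12(3p^2 - 2p - 2), 4(-3q^2 + 6q + 10)).
At (0, 4): H = diag(-24, -56).
Both eigenvalues are negative, so H is negative definite: a local maximum.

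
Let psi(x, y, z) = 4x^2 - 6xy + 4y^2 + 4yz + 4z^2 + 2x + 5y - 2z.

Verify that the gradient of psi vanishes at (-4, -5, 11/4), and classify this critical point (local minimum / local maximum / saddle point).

∇psi = (8x - 6y + 2, -6x + 8y + 4z + 5, 4y + 8z - 2); substituting (-4, -5, 11/4) gives ∇psi = (0, 0, 0), so (-4, -5, 11/4) is indeed a critical point.
The Hessian is constant: H = [[8, -6, 0], [-6, 8, 4], [0, 4, 8]].
Leading principal minors: Δ₁ = 8, Δ₂ = 28, Δ₃ = 96.
All leading minors are positive, so H is positive definite: a local minimum.

local minimum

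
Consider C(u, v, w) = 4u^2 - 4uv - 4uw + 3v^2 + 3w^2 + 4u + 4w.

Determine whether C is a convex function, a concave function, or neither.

C is quadratic, so its Hessian is the constant matrix H = [[8, -4, -4], [-4, 6, 0], [-4, 0, 6]].
Leading principal minors: 8, 32, 96.
All positive ⇒ H ≻ 0 ⇒ convex.

convex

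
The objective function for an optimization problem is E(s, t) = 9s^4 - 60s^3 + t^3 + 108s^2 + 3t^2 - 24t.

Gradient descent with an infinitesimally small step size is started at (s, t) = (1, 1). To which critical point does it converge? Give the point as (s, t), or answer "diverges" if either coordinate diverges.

(0, 2)

E is separable, so gradient descent decouples: s follows -∂E/∂s, t follows -∂E/∂t.
∂E/∂s = 36s(s - 3)(s - 2); at s=1 this is 72, so s decreases.
∂E/∂t = 3(t - 2)(t + 4); at t=1 this is -15, so t increases.
s converges to its nearest critical value 0 (a local min of the s-part); t converges to 2. The iterate converges to (0, 2).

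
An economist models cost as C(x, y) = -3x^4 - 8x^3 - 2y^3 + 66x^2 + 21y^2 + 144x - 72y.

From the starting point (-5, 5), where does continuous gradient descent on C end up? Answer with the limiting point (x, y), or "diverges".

C is separable, so gradient descent decouples: x follows -∂C/∂x, y follows -∂C/∂y.
∂C/∂x = -12(x - 3)(x + 1)(x + 4); at x=-5 this is 384, so x decreases.
∂C/∂y = -6(y - 4)(y - 3); at y=5 this is -12, so y increases.
The x-coordinate has no critical point in that direction and runs off to infinity.

diverges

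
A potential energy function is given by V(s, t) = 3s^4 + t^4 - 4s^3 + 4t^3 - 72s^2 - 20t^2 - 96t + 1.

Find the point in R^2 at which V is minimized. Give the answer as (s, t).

V(s,t) separates as P(s) + Q(t) + 1, so its minimum is min P + min Q + 1.
P'(s) = 12s(s - 4)(s + 3) vanishes at s ∈ {-3, 0, 4}; Q'(t) = 4(t - 3)(t + 2)(t + 4) vanishes at t ∈ {-4, -2, 3}.
Local minima of P (where P''>0): P(-3)=-297, P(4)=-640. Local minima of Q: Q(-4)=64, Q(3)=-279.
So the global minimum of V is P(4) + Q(3) + 1 = -640 − 279 + 1 = -918, attained at (4, 3).

(4, 3)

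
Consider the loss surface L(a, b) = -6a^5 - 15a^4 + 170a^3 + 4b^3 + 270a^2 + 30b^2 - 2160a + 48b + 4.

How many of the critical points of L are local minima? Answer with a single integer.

2

L separates as a function of a plus a function of b, so ∇L=0 decouples.
∂L/∂a = -30(a - 3)(a - 2)(a + 3)(a + 4) = 0 at a ∈ {-4, -3, 2, 3}; ∂L/∂b = 12(b + 1)(b + 4) = 0 at b ∈ {-4, -1}.
The Hessian is diagonal: diag(L_aa, L_bb). Second derivatives: L_aa(-4)=1260, L_aa(-3)=-900, L_aa(2)=900, L_aa(3)=-1260; L_bb(-4)=-36, L_bb(-1)=36.
Local minima occur where both diagonal entries positive: (-4, -1), (2, -1). Count: 2.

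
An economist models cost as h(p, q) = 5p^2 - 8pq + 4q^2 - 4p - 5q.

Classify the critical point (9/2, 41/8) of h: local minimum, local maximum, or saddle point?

The Hessian of h is constant: H = [[10, -8], [-8, 8]].
det(H) = 10·8 − (-8)² = 16.
det(H) > 0 and tr(H) = 18 > 0, so H is positive definite and the point is a local minimum.

local minimum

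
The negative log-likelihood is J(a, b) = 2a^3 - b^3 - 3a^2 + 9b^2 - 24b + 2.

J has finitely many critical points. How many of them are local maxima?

J separates as a function of a plus a function of b, so ∇J=0 decouples.
∂J/∂a = 6a(a - 1) = 0 at a ∈ {0, 1}; ∂J/∂b = -3(b - 4)(b - 2) = 0 at b ∈ {2, 4}.
The Hessian is diagonal: diag(J_aa, J_bb). Second derivatives: J_aa(0)=-6, J_aa(1)=6; J_bb(2)=6, J_bb(4)=-6.
Local maxima occur where both diagonal entries negative: (0, 4). Count: 1.

1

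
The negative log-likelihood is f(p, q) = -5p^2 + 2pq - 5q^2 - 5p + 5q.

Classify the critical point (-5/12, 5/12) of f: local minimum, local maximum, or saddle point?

local maximum

The Hessian of f is constant: H = [[-10, 2], [2, -10]].
det(H) = (-10)·(-10) − 2² = 96.
det(H) > 0 and tr(H) = -20 < 0, so H is negative definite and the point is a local maximum.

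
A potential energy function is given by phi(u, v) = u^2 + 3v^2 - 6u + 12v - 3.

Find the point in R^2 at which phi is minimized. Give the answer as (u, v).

phi(u,v) separates as P(u) + Q(v) − 3, so its minimum is min P + min Q − 3.
P'(u) = 2u - 6 vanishes at u ∈ {3}; Q'(v) = 6v + 12 vanishes at v ∈ {-2}.
Local minima of P (where P''>0): P(3)=-9. Local minima of Q: Q(-2)=-12.
So the global minimum of phi is P(3) + Q(-2) − 3 = -9 − 12 − 3 = -24, attained at (3, -2).

(3, -2)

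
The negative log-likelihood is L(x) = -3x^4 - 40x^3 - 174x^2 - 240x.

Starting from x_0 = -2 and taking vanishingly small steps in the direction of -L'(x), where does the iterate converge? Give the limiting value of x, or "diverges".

-4

L'(x) = -12(x + 1)(x + 4)(x + 5), so L'(-2) = 72.
Gradient descent moves in the -L' direction, i.e. x is decreasing.
The nearest critical point in that direction is x = -4, where L'' = 36 > 0 (a local minimum). The iterate converges there.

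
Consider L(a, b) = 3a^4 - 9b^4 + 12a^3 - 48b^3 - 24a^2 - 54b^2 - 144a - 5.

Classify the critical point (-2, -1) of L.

The mixed partial ∂²L/∂a∂b is 0, so the Hessian at any point is diag(L_aa, L_bb) = diag(12(3a^2 + 6a - 4), -36(3b^2 + 8b + 3)).
At (-2, -1): H = diag(-48, 72).
The eigenvalues have opposite signs, so H is indefinite: a saddle point.

saddle point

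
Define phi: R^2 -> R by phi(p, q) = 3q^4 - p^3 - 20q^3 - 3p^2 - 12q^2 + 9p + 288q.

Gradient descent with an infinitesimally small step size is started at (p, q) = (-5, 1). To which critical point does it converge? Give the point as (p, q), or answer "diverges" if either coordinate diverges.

phi is separable, so gradient descent decouples: p follows -∂phi/∂p, q follows -∂phi/∂q.
∂phi/∂p = -3(p - 1)(p + 3); at p=-5 this is -36, so p increases.
∂phi/∂q = 12(q - 4)(q - 3)(q + 2); at q=1 this is 216, so q decreases.
p converges to its nearest critical value -3 (a local min of the p-part); q converges to -2. The iterate converges to (-3, -2).

(-3, -2)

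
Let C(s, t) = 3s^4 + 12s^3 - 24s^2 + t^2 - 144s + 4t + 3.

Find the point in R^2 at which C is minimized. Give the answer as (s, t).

C(s,t) separates as P(s) + Q(t) + 3, so its minimum is min P + min Q + 3.
P'(s) = 12(s - 2)(s + 2)(s + 3) vanishes at s ∈ {-3, -2, 2}; Q'(t) = 2(t + 2) vanishes at t ∈ {-2}.
Local minima of P (where P''>0): P(-3)=135, P(2)=-240. Local minima of Q: Q(-2)=-4.
So the global minimum of C is P(2) + Q(-2) + 3 = -240 − 4 + 3 = -241, attained at (2, -2).

(2, -2)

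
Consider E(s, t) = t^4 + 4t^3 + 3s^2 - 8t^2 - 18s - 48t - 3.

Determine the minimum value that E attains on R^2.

-110

E(s,t) separates as P(s) + Q(t) − 3, so its minimum is min P + min Q − 3.
P'(s) = 6s - 18 vanishes at s ∈ {3}; Q'(t) = 4(t - 2)(t + 2)(t + 3) vanishes at t ∈ {-3, -2, 2}.
Local minima of P (where P''>0): P(3)=-27. Local minima of Q: Q(-3)=45, Q(2)=-80.
So the global minimum of E is P(3) + Q(2) − 3 = -27 − 80 − 3 = -110, attained at (3, 2).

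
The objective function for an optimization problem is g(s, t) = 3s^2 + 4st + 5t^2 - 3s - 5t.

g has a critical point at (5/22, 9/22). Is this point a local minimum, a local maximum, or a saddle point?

local minimum

The Hessian of g is constant: H = [[6, 4], [4, 10]].
det(H) = 6·10 − 4² = 44.
det(H) > 0 and tr(H) = 16 > 0, so H is positive definite and the point is a local minimum.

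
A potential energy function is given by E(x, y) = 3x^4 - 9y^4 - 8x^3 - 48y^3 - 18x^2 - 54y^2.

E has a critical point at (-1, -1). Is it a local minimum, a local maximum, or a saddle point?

local minimum

The mixed partial ∂²E/∂x∂y is 0, so the Hessian at any point is diag(E_xx, E_yy) = diag(12(3x^2 - 4x - 3), -36(3y^2 + 8y + 3)).
At (-1, -1): H = diag(48, 72).
Both eigenvalues are positive, so H is positive definite: a local minimum.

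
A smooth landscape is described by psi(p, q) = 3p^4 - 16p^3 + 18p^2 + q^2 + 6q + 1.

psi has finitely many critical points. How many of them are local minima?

2

psi separates as a function of p plus a function of q, so ∇psi=0 decouples.
∂psi/∂p = 12p(p - 3)(p - 1) = 0 at p ∈ {0, 1, 3}; ∂psi/∂q = 2(q + 3) = 0 at q ∈ {-3}.
The Hessian is diagonal: diag(psi_pp, psi_qq). Second derivatives: psi_pp(0)=36, psi_pp(1)=-24, psi_pp(3)=72; psi_qq(-3)=2.
Local minima occur where both diagonal entries positive: (0, -3), (3, -3). Count: 2.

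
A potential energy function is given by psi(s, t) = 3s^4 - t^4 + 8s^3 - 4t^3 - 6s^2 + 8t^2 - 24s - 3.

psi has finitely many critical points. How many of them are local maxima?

psi separates as a function of s plus a function of t, so ∇psi=0 decouples.
∂psi/∂s = 12(s - 1)(s + 1)(s + 2) = 0 at s ∈ {-2, -1, 1}; ∂psi/∂t = -4t(t - 1)(t + 4) = 0 at t ∈ {-4, 0, 1}.
The Hessian is diagonal: diag(psi_ss, psi_tt). Second derivatives: psi_ss(-2)=36, psi_ss(-1)=-24, psi_ss(1)=72; psi_tt(-4)=-80, psi_tt(0)=16, psi_tt(1)=-20.
Local maxima occur where both diagonal entries negative: (-1, -4), (-1, 1). Count: 2.

2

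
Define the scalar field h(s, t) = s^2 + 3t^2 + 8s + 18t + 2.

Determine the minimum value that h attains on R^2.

h(s,t) separates as P(s) + Q(t) + 2, so its minimum is min P + min Q + 2.
P'(s) = 2s + 8 vanishes at s ∈ {-4}; Q'(t) = 6(t + 3) vanishes at t ∈ {-3}.
Local minima of P (where P''>0): P(-4)=-16. Local minima of Q: Q(-3)=-27.
So the global minimum of h is P(-4) + Q(-3) + 2 = -16 − 27 + 2 = -41, attained at (-4, -3).

-41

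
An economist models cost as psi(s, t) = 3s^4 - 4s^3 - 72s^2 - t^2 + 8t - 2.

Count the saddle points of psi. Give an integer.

2

psi separates as a function of s plus a function of t, so ∇psi=0 decouples.
∂psi/∂s = 12s(s - 4)(s + 3) = 0 at s ∈ {-3, 0, 4}; ∂psi/∂t = -2(t - 4) = 0 at t ∈ {4}.
The Hessian is diagonal: diag(psi_ss, psi_tt). Second derivatives: psi_ss(-3)=252, psi_ss(0)=-144, psi_ss(4)=336; psi_tt(4)=-2.
Saddle points occur where the two diagonal entries have opposite signs: (-3, 4), (4, 4). Count: 2.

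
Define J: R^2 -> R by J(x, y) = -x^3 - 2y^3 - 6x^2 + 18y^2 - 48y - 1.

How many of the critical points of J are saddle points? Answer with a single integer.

2

J separates as a function of x plus a function of y, so ∇J=0 decouples.
∂J/∂x = -3x(x + 4) = 0 at x ∈ {-4, 0}; ∂J/∂y = -6(y - 4)(y - 2) = 0 at y ∈ {2, 4}.
The Hessian is diagonal: diag(J_xx, J_yy). Second derivatives: J_xx(-4)=12, J_xx(0)=-12; J_yy(2)=12, J_yy(4)=-12.
Saddle points occur where the two diagonal entries have opposite signs: (-4, 4), (0, 2). Count: 2.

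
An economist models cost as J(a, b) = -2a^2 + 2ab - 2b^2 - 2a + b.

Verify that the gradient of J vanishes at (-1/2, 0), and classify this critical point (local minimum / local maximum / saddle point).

local maximum

∇J = (-4a + 2b - 2, 2a - 4b + 1); substituting (-1/2, 0) gives ∇J = (0, 0), so (-1/2, 0) is indeed a critical point.
The Hessian of J is constant: H = [[-4, 2], [2, -4]].
det(H) = (-4)·(-4) − 2² = 12.
det(H) > 0 and tr(H) = -8 < 0, so H is negative definite and the point is a local maximum.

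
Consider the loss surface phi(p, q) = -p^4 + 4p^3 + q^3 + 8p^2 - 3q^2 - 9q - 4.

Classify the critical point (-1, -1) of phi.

local maximum

The mixed partial ∂²phi/∂p∂q is 0, so the Hessian at any point is diag(phi_pp, phi_qq) = diag(4(-3p^2 + 6p + 4), 6(q - 1)).
At (-1, -1): H = diag(-20, -12).
Both eigenvalues are negative, so H is negative definite: a local maximum.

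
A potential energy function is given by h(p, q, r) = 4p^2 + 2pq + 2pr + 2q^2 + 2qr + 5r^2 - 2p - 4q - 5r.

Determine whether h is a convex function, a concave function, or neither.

h is quadratic, so its Hessian is the constant matrix H = [[8, 2, 2], [2, 4, 2], [2, 2, 10]].
Leading principal minors: 8, 28, 248.
All positive ⇒ H ≻ 0 ⇒ convex.

convex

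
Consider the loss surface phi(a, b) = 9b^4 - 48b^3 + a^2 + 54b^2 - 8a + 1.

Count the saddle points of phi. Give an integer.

1

phi separates as a function of a plus a function of b, so ∇phi=0 decouples.
∂phi/∂a = 2(a - 4) = 0 at a ∈ {4}; ∂phi/∂b = 36b(b - 3)(b - 1) = 0 at b ∈ {0, 1, 3}.
The Hessian is diagonal: diag(phi_aa, phi_bb). Second derivatives: phi_aa(4)=2; phi_bb(0)=108, phi_bb(1)=-72, phi_bb(3)=216.
Saddle points occur where the two diagonal entries have opposite signs: (4, 1). Count: 1.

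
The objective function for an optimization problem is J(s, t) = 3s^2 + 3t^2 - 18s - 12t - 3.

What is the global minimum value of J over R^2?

-42

J(s,t) separates as P(s) + Q(t) − 3, so its minimum is min P + min Q − 3.
P'(s) = 6s - 18 vanishes at s ∈ {3}; Q'(t) = 6(t - 2) vanishes at t ∈ {2}.
Local minima of P (where P''>0): P(3)=-27. Local minima of Q: Q(2)=-12.
So the global minimum of J is P(3) + Q(2) − 3 = -27 − 12 − 3 = -42, attained at (3, 2).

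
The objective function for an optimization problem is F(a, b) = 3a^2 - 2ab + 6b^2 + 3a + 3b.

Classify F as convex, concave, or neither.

F is quadratic, so its Hessian is the constant matrix H = [[6, -2], [-2, 12]].
det(H) = 68, tr(H) = 18.
det(H) > 0 and tr(H) > 0, so H is positive definite everywhere: convex.

convex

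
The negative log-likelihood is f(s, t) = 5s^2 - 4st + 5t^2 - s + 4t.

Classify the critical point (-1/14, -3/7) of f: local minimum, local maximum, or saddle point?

The Hessian of f is constant: H = [[10, -4], [-4, 10]].
det(H) = 10·10 − (-4)² = 84.
det(H) > 0 and tr(H) = 20 > 0, so H is positive definite and the point is a local minimum.

local minimum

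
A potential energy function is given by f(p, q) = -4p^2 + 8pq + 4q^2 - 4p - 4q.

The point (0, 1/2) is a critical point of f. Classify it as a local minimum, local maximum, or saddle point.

saddle point

The Hessian of f is constant: H = [[-8, 8], [8, 8]].
det(H) = (-8)·8 − 8² = -128.
Since det(H) < 0, H is indefinite and the critical point is a saddle point.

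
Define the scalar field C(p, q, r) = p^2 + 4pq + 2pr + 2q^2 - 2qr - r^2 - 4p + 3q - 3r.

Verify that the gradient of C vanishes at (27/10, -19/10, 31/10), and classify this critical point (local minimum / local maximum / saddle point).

∇C = (2p + 4q + 2r - 4, 4p + 4q - 2r + 3, 2p - 2q - 2r - 3); substituting (27/10, -19/10, 31/10) gives ∇C = (0, 0, 0), so (27/10, -19/10, 31/10) is indeed a critical point.
The Hessian is constant: H = [[2, 4, 2], [4, 4, -2], [2, -2, -2]].
Leading principal minors: Δ₁ = 2, Δ₂ = -8, Δ₃ = -40.
The minors fit neither the all-positive nor the alternating-sign pattern, so H is indefinite: a saddle point.

saddle point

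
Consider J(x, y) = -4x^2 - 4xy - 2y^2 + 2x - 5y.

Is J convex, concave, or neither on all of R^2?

J is quadratic, so its Hessian is the constant matrix H = [[-8, -4], [-4, -4]].
det(H) = 16, tr(H) = -12.
det(H) > 0 and tr(H) < 0, so H is negative definite everywhere: concave.

concave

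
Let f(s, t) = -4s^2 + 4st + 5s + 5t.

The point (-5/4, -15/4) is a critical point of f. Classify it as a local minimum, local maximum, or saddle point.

saddle point

The Hessian of f is constant: H = [[-8, 4], [4, 0]].
det(H) = (-8)·0 − 4² = -16.
Since det(H) < 0, H is indefinite and the critical point is a saddle point.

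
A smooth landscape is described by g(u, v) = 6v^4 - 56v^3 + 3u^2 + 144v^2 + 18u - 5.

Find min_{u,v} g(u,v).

-32

g(u,v) separates as P(u) + Q(v) − 5, so its minimum is min P + min Q − 5.
P'(u) = 6u + 18 vanishes at u ∈ {-3}; Q'(v) = 24v(v - 4)(v - 3) vanishes at v ∈ {0, 3, 4}.
Local minima of P (where P''>0): P(-3)=-27. Local minima of Q: Q(0)=0, Q(4)=256.
So the global minimum of g is P(-3) + Q(0) − 5 = -27 + 0 − 5 = -32, attained at (-3, 0).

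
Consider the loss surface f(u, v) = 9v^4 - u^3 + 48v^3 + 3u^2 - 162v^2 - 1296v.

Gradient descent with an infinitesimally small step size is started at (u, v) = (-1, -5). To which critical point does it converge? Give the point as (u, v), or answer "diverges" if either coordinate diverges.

f is separable, so gradient descent decouples: u follows -∂f/∂u, v follows -∂f/∂v.
∂f/∂u = -3u(u - 2); at u=-1 this is -9, so u increases.
∂f/∂v = 36(v - 3)(v + 3)(v + 4); at v=-5 this is -576, so v increases.
u converges to its nearest critical value 0 (a local min of the u-part); v converges to -4. The iterate converges to (0, -4).

(0, -4)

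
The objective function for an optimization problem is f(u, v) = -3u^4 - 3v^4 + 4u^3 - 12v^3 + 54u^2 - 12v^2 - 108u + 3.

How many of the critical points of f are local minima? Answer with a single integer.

f separates as a function of u plus a function of v, so ∇f=0 decouples.
∂f/∂u = -12(u - 3)(u - 1)(u + 3) = 0 at u ∈ {-3, 1, 3}; ∂f/∂v = -12v(v + 1)(v + 2) = 0 at v ∈ {-2, -1, 0}.
The Hessian is diagonal: diag(f_uu, f_vv). Second derivatives: f_uu(-3)=-288, f_uu(1)=96, f_uu(3)=-144; f_vv(-2)=-24, f_vv(-1)=12, f_vv(0)=-24.
Local minima occur where both diagonal entries positive: (1, -1). Count: 1.

1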